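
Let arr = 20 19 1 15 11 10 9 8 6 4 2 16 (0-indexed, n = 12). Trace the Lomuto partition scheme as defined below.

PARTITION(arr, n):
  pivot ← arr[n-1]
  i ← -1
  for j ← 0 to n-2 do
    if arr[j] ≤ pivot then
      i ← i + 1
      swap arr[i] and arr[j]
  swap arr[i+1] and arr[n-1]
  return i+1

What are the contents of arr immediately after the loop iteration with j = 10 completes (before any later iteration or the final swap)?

pivot = arr[11] = 16; i = -1
j=0: arr[0]=20 > 16 → no swap
j=1: arr[1]=19 > 16 → no swap
j=2: arr[2]=1 ≤ 16 → i=0, swap arr[0],arr[2] → 1 19 20 15 11 10 9 8 6 4 2 16
j=3: arr[3]=15 ≤ 16 → i=1, swap arr[1],arr[3] → 1 15 20 19 11 10 9 8 6 4 2 16
j=4: arr[4]=11 ≤ 16 → i=2, swap arr[2],arr[4] → 1 15 11 19 20 10 9 8 6 4 2 16
j=5: arr[5]=10 ≤ 16 → i=3, swap arr[3],arr[5] → 1 15 11 10 20 19 9 8 6 4 2 16
j=6: arr[6]=9 ≤ 16 → i=4, swap arr[4],arr[6] → 1 15 11 10 9 19 20 8 6 4 2 16
j=7: arr[7]=8 ≤ 16 → i=5, swap arr[5],arr[7] → 1 15 11 10 9 8 20 19 6 4 2 16
j=8: arr[8]=6 ≤ 16 → i=6, swap arr[6],arr[8] → 1 15 11 10 9 8 6 19 20 4 2 16
j=9: arr[9]=4 ≤ 16 → i=7, swap arr[7],arr[9] → 1 15 11 10 9 8 6 4 20 19 2 16
j=10: arr[10]=2 ≤ 16 → i=8, swap arr[8],arr[10] → 1 15 11 10 9 8 6 4 2 19 20 16
(after j=10) arr = 1 15 11 10 9 8 6 4 2 19 20 16

1 15 11 10 9 8 6 4 2 19 20 16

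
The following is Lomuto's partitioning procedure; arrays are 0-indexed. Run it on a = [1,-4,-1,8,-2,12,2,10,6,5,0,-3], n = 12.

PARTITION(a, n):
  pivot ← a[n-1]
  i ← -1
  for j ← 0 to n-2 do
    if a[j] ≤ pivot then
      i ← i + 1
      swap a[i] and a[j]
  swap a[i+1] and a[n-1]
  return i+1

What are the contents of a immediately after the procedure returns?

[-4,-3,-1,8,-2,12,2,10,6,5,0,1]

pivot=-3, i=-1
j=0: 1>-3, skip
j=1: -4≤-3, i=0, swap(0,1) ⇒ [-4,1,-1,8,-2,12,2,10,6,5,0,-3]
j=2: -1>-3, skip
j=3: 8>-3, skip
j=4: -2>-3, skip
j=5: 12>-3, skip
j=6: 2>-3, skip
j=7: 10>-3, skip
j=8: 6>-3, skip
j=9: 5>-3, skip
j=10: 0>-3, skip
swap(1,11) ⇒ [-4,-3,-1,8,-2,12,2,10,6,5,0,1]; return 1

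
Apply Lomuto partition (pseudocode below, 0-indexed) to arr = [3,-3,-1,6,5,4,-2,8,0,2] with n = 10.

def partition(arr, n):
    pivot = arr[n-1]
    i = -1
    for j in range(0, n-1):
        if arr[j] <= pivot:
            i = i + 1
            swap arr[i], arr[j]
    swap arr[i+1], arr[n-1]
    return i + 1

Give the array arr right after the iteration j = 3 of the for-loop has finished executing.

pivot = arr[9] = 2; i = -1
j=0: arr[0]=3 > 2 → no swap
j=1: arr[1]=-3 ≤ 2 → i=0, swap arr[0],arr[1] → [-3,3,-1,6,5,4,-2,8,0,2]
j=2: arr[2]=-1 ≤ 2 → i=1, swap arr[1],arr[2] → [-3,-1,3,6,5,4,-2,8,0,2]
j=3: arr[3]=6 > 2 → no swap
(after j=3) arr = [-3,-1,3,6,5,4,-2,8,0,2]

[-3,-1,3,6,5,4,-2,8,0,2]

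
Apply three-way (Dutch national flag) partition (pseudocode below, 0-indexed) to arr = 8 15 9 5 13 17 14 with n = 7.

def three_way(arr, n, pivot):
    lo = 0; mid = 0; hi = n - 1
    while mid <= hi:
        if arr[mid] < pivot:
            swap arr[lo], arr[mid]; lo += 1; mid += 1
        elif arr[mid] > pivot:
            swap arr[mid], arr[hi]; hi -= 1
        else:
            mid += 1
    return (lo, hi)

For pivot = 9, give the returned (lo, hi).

(2, 2)

pivot = 9; lo=0, mid=0, hi=6
arr[mid]=8<9: swap arr[0],arr[0]; lo=1,mid=1 → 8 15 9 5 13 17 14
arr[mid]=15>9: swap arr[1],arr[6]; hi=5 → 8 14 9 5 13 17 15
arr[mid]=14>9: swap arr[1],arr[5]; hi=4 → 8 17 9 5 13 14 15
arr[mid]=17>9: swap arr[1],arr[4]; hi=3 → 8 13 9 5 17 14 15
arr[mid]=13>9: swap arr[1],arr[3]; hi=2 → 8 5 9 13 17 14 15
arr[mid]=5<9: swap arr[1],arr[1]; lo=2,mid=2 → 8 5 9 13 17 14 15
arr[mid]=9=9: mid=3
end: lo=2, hi=2; arr = 8 5 9 13 17 14 15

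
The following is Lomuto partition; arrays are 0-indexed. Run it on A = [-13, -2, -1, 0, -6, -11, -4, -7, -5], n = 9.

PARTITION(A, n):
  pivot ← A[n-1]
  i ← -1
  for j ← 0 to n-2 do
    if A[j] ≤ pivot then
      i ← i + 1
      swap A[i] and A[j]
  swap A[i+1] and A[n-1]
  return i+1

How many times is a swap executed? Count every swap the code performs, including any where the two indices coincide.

pivot=-5, i=-1
j=0: -13≤-5, i=0, swap(0,0) ⇒ [-13, -2, -1, 0, -6, -11, -4, -7, -5]
j=1: -2>-5, skip
j=2: -1>-5, skip
j=3: 0>-5, skip
j=4: -6≤-5, i=1, swap(1,4) ⇒ [-13, -6, -1, 0, -2, -11, -4, -7, -5]
j=5: -11≤-5, i=2, swap(2,5) ⇒ [-13, -6, -11, 0, -2, -1, -4, -7, -5]
j=6: -4>-5, skip
j=7: -7≤-5, i=3, swap(3,7) ⇒ [-13, -6, -11, -7, -2, -1, -4, 0, -5]
swap(4,8) ⇒ [-13, -6, -11, -7, -5, -1, -4, 0, -2]; return 4

5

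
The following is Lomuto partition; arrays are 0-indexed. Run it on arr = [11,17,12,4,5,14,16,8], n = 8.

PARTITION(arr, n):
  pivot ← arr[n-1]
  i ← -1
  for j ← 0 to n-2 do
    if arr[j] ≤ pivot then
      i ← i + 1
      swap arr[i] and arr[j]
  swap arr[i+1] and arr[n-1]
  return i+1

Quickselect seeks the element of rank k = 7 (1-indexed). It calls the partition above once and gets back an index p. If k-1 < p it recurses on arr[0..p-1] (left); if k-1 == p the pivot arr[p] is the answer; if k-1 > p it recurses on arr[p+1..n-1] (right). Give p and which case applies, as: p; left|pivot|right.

pivot=8, i=-1
j=0: 11>8, skip
j=1: 17>8, skip
j=2: 12>8, skip
j=3: 4≤8, i=0, swap(0,3) ⇒ [4,17,12,11,5,14,16,8]
j=4: 5≤8, i=1, swap(1,4) ⇒ [4,5,12,11,17,14,16,8]
j=5: 14>8, skip
j=6: 16>8, skip
swap(2,7) ⇒ [4,5,8,11,17,14,16,12]; return 2
p = 2; k-1 = 6 > 2 ⇒ right

2; right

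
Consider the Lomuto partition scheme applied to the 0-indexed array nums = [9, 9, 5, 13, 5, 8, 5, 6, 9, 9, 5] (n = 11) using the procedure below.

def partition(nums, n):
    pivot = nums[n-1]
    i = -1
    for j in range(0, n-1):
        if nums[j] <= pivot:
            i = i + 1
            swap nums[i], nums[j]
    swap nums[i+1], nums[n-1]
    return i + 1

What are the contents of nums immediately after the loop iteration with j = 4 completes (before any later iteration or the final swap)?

[5, 5, 9, 13, 9, 8, 5, 6, 9, 9, 5]

pivot = nums[10] = 5; i = -1
j=0: nums[0]=9 > 5 → no swap
j=1: nums[1]=9 > 5 → no swap
j=2: nums[2]=5 ≤ 5 → i=0, swap nums[0],nums[2] → [5, 9, 9, 13, 5, 8, 5, 6, 9, 9, 5]
j=3: nums[3]=13 > 5 → no swap
j=4: nums[4]=5 ≤ 5 → i=1, swap nums[1],nums[4] → [5, 5, 9, 13, 9, 8, 5, 6, 9, 9, 5]
(after j=4) nums = [5, 5, 9, 13, 9, 8, 5, 6, 9, 9, 5]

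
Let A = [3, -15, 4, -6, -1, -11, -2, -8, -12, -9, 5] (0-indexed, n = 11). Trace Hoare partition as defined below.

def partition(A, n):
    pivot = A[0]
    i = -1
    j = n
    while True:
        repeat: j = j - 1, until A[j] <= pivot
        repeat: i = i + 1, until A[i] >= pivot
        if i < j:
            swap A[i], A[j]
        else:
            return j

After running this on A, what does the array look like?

[-9, -15, -12, -6, -1, -11, -2, -8, 4, 3, 5]

pivot = A[0] = 3; i = -1, j = 11
j→9 (A[9]=-9≤3), i→0 (A[0]=3≥3); i<j, swap → [-9, -15, 4, -6, -1, -11, -2, -8, -12, 3, 5]
j→8 (A[8]=-12≤3), i→2 (A[2]=4≥3); i<j, swap → [-9, -15, -12, -6, -1, -11, -2, -8, 4, 3, 5]
j→7, i→8; i≥j, return j=7. A = [-9, -15, -12, -6, -1, -11, -2, -8, 4, 3, 5]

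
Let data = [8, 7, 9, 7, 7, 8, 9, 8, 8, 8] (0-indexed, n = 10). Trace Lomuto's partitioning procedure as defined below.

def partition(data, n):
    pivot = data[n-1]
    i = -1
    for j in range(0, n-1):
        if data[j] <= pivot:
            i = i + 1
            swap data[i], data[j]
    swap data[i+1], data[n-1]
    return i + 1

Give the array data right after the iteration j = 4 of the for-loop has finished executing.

[8, 7, 7, 7, 9, 8, 9, 8, 8, 8]

pivot = data[9] = 8; i = -1
j=0: data[0]=8 ≤ 8 → i=0, swap data[0],data[0] (no change) → [8, 7, 9, 7, 7, 8, 9, 8, 8, 8]
j=1: data[1]=7 ≤ 8 → i=1, swap data[1],data[1] (no change) → [8, 7, 9, 7, 7, 8, 9, 8, 8, 8]
j=2: data[2]=9 > 8 → no swap
j=3: data[3]=7 ≤ 8 → i=2, swap data[2],data[3] → [8, 7, 7, 9, 7, 8, 9, 8, 8, 8]
j=4: data[4]=7 ≤ 8 → i=3, swap data[3],data[4] → [8, 7, 7, 7, 9, 8, 9, 8, 8, 8]
(after j=4) data = [8, 7, 7, 7, 9, 8, 9, 8, 8, 8]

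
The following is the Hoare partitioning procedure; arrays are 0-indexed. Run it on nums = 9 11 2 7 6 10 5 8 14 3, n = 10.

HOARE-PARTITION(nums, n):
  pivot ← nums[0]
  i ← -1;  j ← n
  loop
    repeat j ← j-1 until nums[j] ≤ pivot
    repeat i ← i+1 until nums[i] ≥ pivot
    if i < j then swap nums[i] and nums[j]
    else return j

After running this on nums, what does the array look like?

pivot=9
j stops at 9 (3), i stops at 0 (9); swap ⇒ 3 11 2 7 6 10 5 8 14 9
j stops at 7 (8), i stops at 1 (11); swap ⇒ 3 8 2 7 6 10 5 11 14 9
j stops at 6 (5), i stops at 5 (10); swap ⇒ 3 8 2 7 6 5 10 11 14 9
j stops at 5, i stops at 6; i≥j ⇒ return 5. nums=3 8 2 7 6 5 10 11 14 9

3 8 2 7 6 5 10 11 14 9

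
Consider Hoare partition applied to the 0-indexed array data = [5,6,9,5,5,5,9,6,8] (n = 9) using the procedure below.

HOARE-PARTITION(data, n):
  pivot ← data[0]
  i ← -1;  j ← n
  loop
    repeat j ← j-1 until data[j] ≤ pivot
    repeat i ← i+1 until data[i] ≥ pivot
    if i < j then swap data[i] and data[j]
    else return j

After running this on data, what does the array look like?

pivot=5
j stops at 5 (5), i stops at 0 (5); swap ⇒ [5,6,9,5,5,5,9,6,8]
j stops at 4 (5), i stops at 1 (6); swap ⇒ [5,5,9,5,6,5,9,6,8]
j stops at 3 (5), i stops at 2 (9); swap ⇒ [5,5,5,9,6,5,9,6,8]
j stops at 2, i stops at 3; i≥j ⇒ return 2. data=[5,5,5,9,6,5,9,6,8]

[5,5,5,9,6,5,9,6,8]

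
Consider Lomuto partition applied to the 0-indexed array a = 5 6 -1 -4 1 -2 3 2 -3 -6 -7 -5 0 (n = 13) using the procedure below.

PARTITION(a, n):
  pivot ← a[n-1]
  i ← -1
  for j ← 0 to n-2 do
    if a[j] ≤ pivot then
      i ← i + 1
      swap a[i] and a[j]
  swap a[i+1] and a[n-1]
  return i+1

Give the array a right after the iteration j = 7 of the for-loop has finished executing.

pivot = a[12] = 0; i = -1
j=0: a[0]=5 > 0 → no swap
j=1: a[1]=6 > 0 → no swap
j=2: a[2]=-1 ≤ 0 → i=0, swap a[0],a[2] → -1 6 5 -4 1 -2 3 2 -3 -6 -7 -5 0
j=3: a[3]=-4 ≤ 0 → i=1, swap a[1],a[3] → -1 -4 5 6 1 -2 3 2 -3 -6 -7 -5 0
j=4: a[4]=1 > 0 → no swap
j=5: a[5]=-2 ≤ 0 → i=2, swap a[2],a[5] → -1 -4 -2 6 1 5 3 2 -3 -6 -7 -5 0
j=6: a[6]=3 > 0 → no swap
j=7: a[7]=2 > 0 → no swap
(after j=7) a = -1 -4 -2 6 1 5 3 2 -3 -6 -7 -5 0

-1 -4 -2 6 1 5 3 2 -3 -6 -7 -5 0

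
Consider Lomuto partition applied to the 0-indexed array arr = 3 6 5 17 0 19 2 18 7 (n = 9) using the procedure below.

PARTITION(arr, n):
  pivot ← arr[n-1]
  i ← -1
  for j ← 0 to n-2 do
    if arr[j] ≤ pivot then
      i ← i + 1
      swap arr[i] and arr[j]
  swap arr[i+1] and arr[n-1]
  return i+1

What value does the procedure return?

5

pivot = arr[8] = 7; i = -1
j=0: arr[0]=3 ≤ 7 → i=0, swap arr[0],arr[0] (no change) → 3 6 5 17 0 19 2 18 7
j=1: arr[1]=6 ≤ 7 → i=1, swap arr[1],arr[1] (no change) → 3 6 5 17 0 19 2 18 7
j=2: arr[2]=5 ≤ 7 → i=2, swap arr[2],arr[2] (no change) → 3 6 5 17 0 19 2 18 7
j=3: arr[3]=17 > 7 → no swap
j=4: arr[4]=0 ≤ 7 → i=3, swap arr[3],arr[4] → 3 6 5 0 17 19 2 18 7
j=5: arr[5]=19 > 7 → no swap
j=6: arr[6]=2 ≤ 7 → i=4, swap arr[4],arr[6] → 3 6 5 0 2 19 17 18 7
j=7: arr[7]=18 > 7 → no swap
final swap arr[5],arr[8] → 3 6 5 0 2 7 17 18 19; return 5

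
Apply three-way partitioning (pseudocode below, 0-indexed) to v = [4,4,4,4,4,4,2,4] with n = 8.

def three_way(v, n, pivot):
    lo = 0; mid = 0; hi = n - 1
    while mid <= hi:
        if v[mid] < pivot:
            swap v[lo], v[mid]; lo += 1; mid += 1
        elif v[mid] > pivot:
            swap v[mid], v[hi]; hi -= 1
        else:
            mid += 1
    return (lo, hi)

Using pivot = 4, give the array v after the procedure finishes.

pivot = 4; lo=0, mid=0, hi=7
v[mid]=4=4: mid=1
v[mid]=4=4: mid=2
v[mid]=4=4: mid=3
v[mid]=4=4: mid=4
v[mid]=4=4: mid=5
v[mid]=4=4: mid=6
v[mid]=2<4: swap v[0],v[6]; lo=1,mid=7 → [2,4,4,4,4,4,4,4]
v[mid]=4=4: mid=8
end: lo=1, hi=7; v = [2,4,4,4,4,4,4,4]

[2,4,4,4,4,4,4,4]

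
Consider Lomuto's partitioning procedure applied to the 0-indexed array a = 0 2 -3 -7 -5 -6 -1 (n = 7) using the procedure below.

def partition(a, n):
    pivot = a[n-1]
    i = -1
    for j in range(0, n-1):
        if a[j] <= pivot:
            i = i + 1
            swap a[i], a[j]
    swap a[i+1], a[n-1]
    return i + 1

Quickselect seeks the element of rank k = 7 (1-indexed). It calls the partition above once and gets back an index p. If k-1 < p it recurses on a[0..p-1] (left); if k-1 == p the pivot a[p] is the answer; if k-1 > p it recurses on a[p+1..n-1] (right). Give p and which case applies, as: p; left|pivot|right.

pivot = a[6] = -1; i = -1
j=0: a[0]=0 > -1 → no swap
j=1: a[1]=2 > -1 → no swap
j=2: a[2]=-3 ≤ -1 → i=0, swap a[0],a[2] → -3 2 0 -7 -5 -6 -1
j=3: a[3]=-7 ≤ -1 → i=1, swap a[1],a[3] → -3 -7 0 2 -5 -6 -1
j=4: a[4]=-5 ≤ -1 → i=2, swap a[2],a[4] → -3 -7 -5 2 0 -6 -1
j=5: a[5]=-6 ≤ -1 → i=3, swap a[3],a[5] → -3 -7 -5 -6 0 2 -1
final swap a[4],a[6] → -3 -7 -5 -6 -1 2 0; return 4
p = 4; k-1 = 6 > 4 ⇒ right

4; right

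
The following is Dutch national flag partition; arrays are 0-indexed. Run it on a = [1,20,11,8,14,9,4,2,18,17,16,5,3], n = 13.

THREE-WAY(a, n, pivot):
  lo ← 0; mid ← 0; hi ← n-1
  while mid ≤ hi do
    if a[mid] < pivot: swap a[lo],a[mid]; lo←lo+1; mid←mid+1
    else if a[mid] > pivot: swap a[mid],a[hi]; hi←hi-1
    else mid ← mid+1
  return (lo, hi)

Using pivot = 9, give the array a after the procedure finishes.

lo=0 mid=0 hi=12
1<9: swap(0,0), lo=1 mid=1 ⇒ [1,20,11,8,14,9,4,2,18,17,16,5,3]
20>9: swap(1,12), hi=11 ⇒ [1,3,11,8,14,9,4,2,18,17,16,5,20]
3<9: swap(1,1), lo=2 mid=2 ⇒ [1,3,11,8,14,9,4,2,18,17,16,5,20]
11>9: swap(2,11), hi=10 ⇒ [1,3,5,8,14,9,4,2,18,17,16,11,20]
5<9: swap(2,2), lo=3 mid=3 ⇒ [1,3,5,8,14,9,4,2,18,17,16,11,20]
8<9: swap(3,3), lo=4 mid=4 ⇒ [1,3,5,8,14,9,4,2,18,17,16,11,20]
14>9: swap(4,10), hi=9 ⇒ [1,3,5,8,16,9,4,2,18,17,14,11,20]
16>9: swap(4,9), hi=8 ⇒ [1,3,5,8,17,9,4,2,18,16,14,11,20]
17>9: swap(4,8), hi=7 ⇒ [1,3,5,8,18,9,4,2,17,16,14,11,20]
18>9: swap(4,7), hi=6 ⇒ [1,3,5,8,2,9,4,18,17,16,14,11,20]
2<9: swap(4,4), lo=5 mid=5 ⇒ [1,3,5,8,2,9,4,18,17,16,14,11,20]
9=9: mid=6
4<9: swap(5,6), lo=6 mid=7 ⇒ [1,3,5,8,2,4,9,18,17,16,14,11,20]
done. lo=6 hi=6; a=[1,3,5,8,2,4,9,18,17,16,14,11,20]

[1,3,5,8,2,4,9,18,17,16,14,11,20]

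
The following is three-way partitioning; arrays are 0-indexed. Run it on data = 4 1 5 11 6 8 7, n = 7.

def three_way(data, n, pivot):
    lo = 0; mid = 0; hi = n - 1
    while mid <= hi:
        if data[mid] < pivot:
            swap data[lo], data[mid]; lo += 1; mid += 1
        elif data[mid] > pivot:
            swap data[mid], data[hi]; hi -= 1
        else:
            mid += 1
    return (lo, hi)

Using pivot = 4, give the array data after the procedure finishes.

lo=0 mid=0 hi=6
4=4: mid=1
1<4: swap(0,1), lo=1 mid=2 ⇒ 1 4 5 11 6 8 7
5>4: swap(2,6), hi=5 ⇒ 1 4 7 11 6 8 5
7>4: swap(2,5), hi=4 ⇒ 1 4 8 11 6 7 5
8>4: swap(2,4), hi=3 ⇒ 1 4 6 11 8 7 5
6>4: swap(2,3), hi=2 ⇒ 1 4 11 6 8 7 5
11>4: swap(2,2), hi=1 ⇒ 1 4 11 6 8 7 5
done. lo=1 hi=1; data=1 4 11 6 8 7 5

1 4 11 6 8 7 5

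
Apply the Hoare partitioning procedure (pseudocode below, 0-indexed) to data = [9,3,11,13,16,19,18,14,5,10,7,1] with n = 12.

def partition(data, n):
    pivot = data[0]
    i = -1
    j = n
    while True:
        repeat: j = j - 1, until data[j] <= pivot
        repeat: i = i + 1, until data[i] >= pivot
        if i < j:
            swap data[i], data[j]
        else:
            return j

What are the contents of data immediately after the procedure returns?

pivot=9
j stops at 11 (1), i stops at 0 (9); swap ⇒ [1,3,11,13,16,19,18,14,5,10,7,9]
j stops at 10 (7), i stops at 2 (11); swap ⇒ [1,3,7,13,16,19,18,14,5,10,11,9]
j stops at 8 (5), i stops at 3 (13); swap ⇒ [1,3,7,5,16,19,18,14,13,10,11,9]
j stops at 3, i stops at 4; i≥j ⇒ return 3. data=[1,3,7,5,16,19,18,14,13,10,11,9]

[1,3,7,5,16,19,18,14,13,10,11,9]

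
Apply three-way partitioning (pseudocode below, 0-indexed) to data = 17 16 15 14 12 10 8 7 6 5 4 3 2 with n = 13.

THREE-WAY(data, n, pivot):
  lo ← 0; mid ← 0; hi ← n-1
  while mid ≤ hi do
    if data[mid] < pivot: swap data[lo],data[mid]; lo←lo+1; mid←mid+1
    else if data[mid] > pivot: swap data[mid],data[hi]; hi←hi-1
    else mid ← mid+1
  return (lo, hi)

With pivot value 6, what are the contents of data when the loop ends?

2 3 4 5 6 8 7 10 12 14 15 16 17

pivot = 6; lo=0, mid=0, hi=12
data[mid]=17>6: swap data[0],data[12]; hi=11 → 2 16 15 14 12 10 8 7 6 5 4 3 17
data[mid]=2<6: swap data[0],data[0]; lo=1,mid=1 → 2 16 15 14 12 10 8 7 6 5 4 3 17
data[mid]=16>6: swap data[1],data[11]; hi=10 → 2 3 15 14 12 10 8 7 6 5 4 16 17
data[mid]=3<6: swap data[1],data[1]; lo=2,mid=2 → 2 3 15 14 12 10 8 7 6 5 4 16 17
data[mid]=15>6: swap data[2],data[10]; hi=9 → 2 3 4 14 12 10 8 7 6 5 15 16 17
data[mid]=4<6: swap data[2],data[2]; lo=3,mid=3 → 2 3 4 14 12 10 8 7 6 5 15 16 17
data[mid]=14>6: swap data[3],data[9]; hi=8 → 2 3 4 5 12 10 8 7 6 14 15 16 17
data[mid]=5<6: swap data[3],data[3]; lo=4,mid=4 → 2 3 4 5 12 10 8 7 6 14 15 16 17
data[mid]=12>6: swap data[4],data[8]; hi=7 → 2 3 4 5 6 10 8 7 12 14 15 16 17
data[mid]=6=6: mid=5
data[mid]=10>6: swap data[5],data[7]; hi=6 → 2 3 4 5 6 7 8 10 12 14 15 16 17
data[mid]=7>6: swap data[5],data[6]; hi=5 → 2 3 4 5 6 8 7 10 12 14 15 16 17
data[mid]=8>6: swap data[5],data[5]; hi=4 → 2 3 4 5 6 8 7 10 12 14 15 16 17
end: lo=4, hi=4; data = 2 3 4 5 6 8 7 10 12 14 15 16 17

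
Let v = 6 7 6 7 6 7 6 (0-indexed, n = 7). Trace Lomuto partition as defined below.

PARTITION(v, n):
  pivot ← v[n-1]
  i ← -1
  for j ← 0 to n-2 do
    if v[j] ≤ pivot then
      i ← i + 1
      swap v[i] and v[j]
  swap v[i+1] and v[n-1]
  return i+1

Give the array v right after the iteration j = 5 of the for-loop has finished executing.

pivot = v[6] = 6; i = -1
j=0: v[0]=6 ≤ 6 → i=0, swap v[0],v[0] (no change) → 6 7 6 7 6 7 6
j=1: v[1]=7 > 6 → no swap
j=2: v[2]=6 ≤ 6 → i=1, swap v[1],v[2] → 6 6 7 7 6 7 6
j=3: v[3]=7 > 6 → no swap
j=4: v[4]=6 ≤ 6 → i=2, swap v[2],v[4] → 6 6 6 7 7 7 6
j=5: v[5]=7 > 6 → no swap
(after j=5) v = 6 6 6 7 7 7 6

6 6 6 7 7 7 6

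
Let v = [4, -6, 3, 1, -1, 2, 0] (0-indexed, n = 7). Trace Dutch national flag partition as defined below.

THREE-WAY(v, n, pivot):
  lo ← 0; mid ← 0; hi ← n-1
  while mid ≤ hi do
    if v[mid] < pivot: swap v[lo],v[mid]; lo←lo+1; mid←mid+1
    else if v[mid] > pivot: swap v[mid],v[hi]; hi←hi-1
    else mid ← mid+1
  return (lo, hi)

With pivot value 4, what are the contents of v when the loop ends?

pivot = 4; lo=0, mid=0, hi=6
v[mid]=4=4: mid=1
v[mid]=-6<4: swap v[0],v[1]; lo=1,mid=2 → [-6, 4, 3, 1, -1, 2, 0]
v[mid]=3<4: swap v[1],v[2]; lo=2,mid=3 → [-6, 3, 4, 1, -1, 2, 0]
v[mid]=1<4: swap v[2],v[3]; lo=3,mid=4 → [-6, 3, 1, 4, -1, 2, 0]
v[mid]=-1<4: swap v[3],v[4]; lo=4,mid=5 → [-6, 3, 1, -1, 4, 2, 0]
v[mid]=2<4: swap v[4],v[5]; lo=5,mid=6 → [-6, 3, 1, -1, 2, 4, 0]
v[mid]=0<4: swap v[5],v[6]; lo=6,mid=7 → [-6, 3, 1, -1, 2, 0, 4]
end: lo=6, hi=6; v = [-6, 3, 1, -1, 2, 0, 4]

[-6, 3, 1, -1, 2, 0, 4]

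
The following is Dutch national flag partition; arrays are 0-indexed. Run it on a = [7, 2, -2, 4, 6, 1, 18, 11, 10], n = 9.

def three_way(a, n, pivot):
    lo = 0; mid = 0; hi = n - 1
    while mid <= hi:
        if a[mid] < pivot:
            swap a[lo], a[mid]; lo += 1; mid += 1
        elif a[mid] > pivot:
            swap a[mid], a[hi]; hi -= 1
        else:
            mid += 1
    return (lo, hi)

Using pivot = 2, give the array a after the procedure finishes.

[1, -2, 2, 6, 4, 18, 11, 10, 7]

lo=0 mid=0 hi=8
7>2: swap(0,8), hi=7 ⇒ [10, 2, -2, 4, 6, 1, 18, 11, 7]
10>2: swap(0,7), hi=6 ⇒ [11, 2, -2, 4, 6, 1, 18, 10, 7]
11>2: swap(0,6), hi=5 ⇒ [18, 2, -2, 4, 6, 1, 11, 10, 7]
18>2: swap(0,5), hi=4 ⇒ [1, 2, -2, 4, 6, 18, 11, 10, 7]
1<2: swap(0,0), lo=1 mid=1 ⇒ [1, 2, -2, 4, 6, 18, 11, 10, 7]
2=2: mid=2
-2<2: swap(1,2), lo=2 mid=3 ⇒ [1, -2, 2, 4, 6, 18, 11, 10, 7]
4>2: swap(3,4), hi=3 ⇒ [1, -2, 2, 6, 4, 18, 11, 10, 7]
6>2: swap(3,3), hi=2 ⇒ [1, -2, 2, 6, 4, 18, 11, 10, 7]
done. lo=2 hi=2; a=[1, -2, 2, 6, 4, 18, 11, 10, 7]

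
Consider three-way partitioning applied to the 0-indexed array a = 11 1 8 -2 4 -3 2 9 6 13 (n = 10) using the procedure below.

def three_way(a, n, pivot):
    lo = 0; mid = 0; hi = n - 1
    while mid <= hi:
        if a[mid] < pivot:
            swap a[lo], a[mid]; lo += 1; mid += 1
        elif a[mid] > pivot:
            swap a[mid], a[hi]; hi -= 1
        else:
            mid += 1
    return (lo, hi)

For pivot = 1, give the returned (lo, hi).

lo=0 mid=0 hi=9
11>1: swap(0,9), hi=8 ⇒ 13 1 8 -2 4 -3 2 9 6 11
13>1: swap(0,8), hi=7 ⇒ 6 1 8 -2 4 -3 2 9 13 11
6>1: swap(0,7), hi=6 ⇒ 9 1 8 -2 4 -3 2 6 13 11
9>1: swap(0,6), hi=5 ⇒ 2 1 8 -2 4 -3 9 6 13 11
2>1: swap(0,5), hi=4 ⇒ -3 1 8 -2 4 2 9 6 13 11
-3<1: swap(0,0), lo=1 mid=1 ⇒ -3 1 8 -2 4 2 9 6 13 11
1=1: mid=2
8>1: swap(2,4), hi=3 ⇒ -3 1 4 -2 8 2 9 6 13 11
4>1: swap(2,3), hi=2 ⇒ -3 1 -2 4 8 2 9 6 13 11
-2<1: swap(1,2), lo=2 mid=3 ⇒ -3 -2 1 4 8 2 9 6 13 11
done. lo=2 hi=2; a=-3 -2 1 4 8 2 9 6 13 11

(2, 2)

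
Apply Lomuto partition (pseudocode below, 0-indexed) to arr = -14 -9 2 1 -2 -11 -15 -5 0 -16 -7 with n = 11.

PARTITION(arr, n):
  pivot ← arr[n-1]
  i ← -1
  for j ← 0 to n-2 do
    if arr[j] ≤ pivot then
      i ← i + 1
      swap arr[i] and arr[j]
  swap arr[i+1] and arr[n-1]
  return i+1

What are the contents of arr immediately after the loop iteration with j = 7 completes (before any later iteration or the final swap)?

pivot = arr[10] = -7; i = -1
j=0: arr[0]=-14 ≤ -7 → i=0, swap arr[0],arr[0] (no change) → -14 -9 2 1 -2 -11 -15 -5 0 -16 -7
j=1: arr[1]=-9 ≤ -7 → i=1, swap arr[1],arr[1] (no change) → -14 -9 2 1 -2 -11 -15 -5 0 -16 -7
j=2: arr[2]=2 > -7 → no swap
j=3: arr[3]=1 > -7 → no swap
j=4: arr[4]=-2 > -7 → no swap
j=5: arr[5]=-11 ≤ -7 → i=2, swap arr[2],arr[5] → -14 -9 -11 1 -2 2 -15 -5 0 -16 -7
j=6: arr[6]=-15 ≤ -7 → i=3, swap arr[3],arr[6] → -14 -9 -11 -15 -2 2 1 -5 0 -16 -7
j=7: arr[7]=-5 > -7 → no swap
(after j=7) arr = -14 -9 -11 -15 -2 2 1 -5 0 -16 -7

-14 -9 -11 -15 -2 2 1 -5 0 -16 -7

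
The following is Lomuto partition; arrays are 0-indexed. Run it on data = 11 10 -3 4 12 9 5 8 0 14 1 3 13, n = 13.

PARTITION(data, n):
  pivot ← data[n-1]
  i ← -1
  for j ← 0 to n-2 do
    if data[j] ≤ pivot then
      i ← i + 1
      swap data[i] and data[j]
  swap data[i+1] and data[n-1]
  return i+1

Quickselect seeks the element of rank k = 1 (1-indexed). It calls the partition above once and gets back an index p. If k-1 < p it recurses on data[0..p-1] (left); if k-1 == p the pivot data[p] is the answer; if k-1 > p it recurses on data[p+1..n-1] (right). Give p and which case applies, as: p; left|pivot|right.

11; left

pivot = data[12] = 13; i = -1
j=0: data[0]=11 ≤ 13 → i=0, swap data[0],data[0] (no change) → 11 10 -3 4 12 9 5 8 0 14 1 3 13
j=1: data[1]=10 ≤ 13 → i=1, swap data[1],data[1] (no change) → 11 10 -3 4 12 9 5 8 0 14 1 3 13
j=2: data[2]=-3 ≤ 13 → i=2, swap data[2],data[2] (no change) → 11 10 -3 4 12 9 5 8 0 14 1 3 13
j=3: data[3]=4 ≤ 13 → i=3, swap data[3],data[3] (no change) → 11 10 -3 4 12 9 5 8 0 14 1 3 13
j=4: data[4]=12 ≤ 13 → i=4, swap data[4],data[4] (no change) → 11 10 -3 4 12 9 5 8 0 14 1 3 13
j=5: data[5]=9 ≤ 13 → i=5, swap data[5],data[5] (no change) → 11 10 -3 4 12 9 5 8 0 14 1 3 13
j=6: data[6]=5 ≤ 13 → i=6, swap data[6],data[6] (no change) → 11 10 -3 4 12 9 5 8 0 14 1 3 13
j=7: data[7]=8 ≤ 13 → i=7, swap data[7],data[7] (no change) → 11 10 -3 4 12 9 5 8 0 14 1 3 13
j=8: data[8]=0 ≤ 13 → i=8, swap data[8],data[8] (no change) → 11 10 -3 4 12 9 5 8 0 14 1 3 13
j=9: data[9]=14 > 13 → no swap
j=10: data[10]=1 ≤ 13 → i=9, swap data[9],data[10] → 11 10 -3 4 12 9 5 8 0 1 14 3 13
j=11: data[11]=3 ≤ 13 → i=10, swap data[10],data[11] → 11 10 -3 4 12 9 5 8 0 1 3 14 13
final swap data[11],data[12] → 11 10 -3 4 12 9 5 8 0 1 3 13 14; return 11
p = 11; k-1 = 0 < 11 ⇒ left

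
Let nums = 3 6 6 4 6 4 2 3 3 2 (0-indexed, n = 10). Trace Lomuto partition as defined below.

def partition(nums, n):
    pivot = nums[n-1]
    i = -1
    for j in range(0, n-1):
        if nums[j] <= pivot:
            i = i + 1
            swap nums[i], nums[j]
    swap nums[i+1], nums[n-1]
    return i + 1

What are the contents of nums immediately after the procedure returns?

pivot = nums[9] = 2; i = -1
j=0: nums[0]=3 > 2 → no swap
j=1: nums[1]=6 > 2 → no swap
j=2: nums[2]=6 > 2 → no swap
j=3: nums[3]=4 > 2 → no swap
j=4: nums[4]=6 > 2 → no swap
j=5: nums[5]=4 > 2 → no swap
j=6: nums[6]=2 ≤ 2 → i=0, swap nums[0],nums[6] → 2 6 6 4 6 4 3 3 3 2
j=7: nums[7]=3 > 2 → no swap
j=8: nums[8]=3 > 2 → no swap
final swap nums[1],nums[9] → 2 2 6 4 6 4 3 3 3 6; return 1

2 2 6 4 6 4 3 3 3 6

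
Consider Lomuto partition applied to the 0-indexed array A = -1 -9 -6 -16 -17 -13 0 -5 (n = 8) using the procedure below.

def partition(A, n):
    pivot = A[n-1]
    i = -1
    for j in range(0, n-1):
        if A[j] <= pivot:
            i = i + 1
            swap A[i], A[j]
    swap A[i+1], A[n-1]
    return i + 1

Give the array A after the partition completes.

pivot = A[7] = -5; i = -1
j=0: A[0]=-1 > -5 → no swap
j=1: A[1]=-9 ≤ -5 → i=0, swap A[0],A[1] → -9 -1 -6 -16 -17 -13 0 -5
j=2: A[2]=-6 ≤ -5 → i=1, swap A[1],A[2] → -9 -6 -1 -16 -17 -13 0 -5
j=3: A[3]=-16 ≤ -5 → i=2, swap A[2],A[3] → -9 -6 -16 -1 -17 -13 0 -5
j=4: A[4]=-17 ≤ -5 → i=3, swap A[3],A[4] → -9 -6 -16 -17 -1 -13 0 -5
j=5: A[5]=-13 ≤ -5 → i=4, swap A[4],A[5] → -9 -6 -16 -17 -13 -1 0 -5
j=6: A[6]=0 > -5 → no swap
final swap A[5],A[7] → -9 -6 -16 -17 -13 -5 0 -1; return 5

-9 -6 -16 -17 -13 -5 0 -1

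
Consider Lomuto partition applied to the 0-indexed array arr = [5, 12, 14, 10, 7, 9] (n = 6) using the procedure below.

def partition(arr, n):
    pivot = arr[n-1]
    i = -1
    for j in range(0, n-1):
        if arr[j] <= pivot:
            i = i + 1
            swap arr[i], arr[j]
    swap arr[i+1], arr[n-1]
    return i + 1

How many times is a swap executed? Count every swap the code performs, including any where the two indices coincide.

3

pivot = arr[5] = 9; i = -1
j=0: arr[0]=5 ≤ 9 → i=0, swap arr[0],arr[0] (no change) → [5, 12, 14, 10, 7, 9]
j=1: arr[1]=12 > 9 → no swap
j=2: arr[2]=14 > 9 → no swap
j=3: arr[3]=10 > 9 → no swap
j=4: arr[4]=7 ≤ 9 → i=1, swap arr[1],arr[4] → [5, 7, 14, 10, 12, 9]
final swap arr[2],arr[5] → [5, 7, 9, 10, 12, 14]; return 2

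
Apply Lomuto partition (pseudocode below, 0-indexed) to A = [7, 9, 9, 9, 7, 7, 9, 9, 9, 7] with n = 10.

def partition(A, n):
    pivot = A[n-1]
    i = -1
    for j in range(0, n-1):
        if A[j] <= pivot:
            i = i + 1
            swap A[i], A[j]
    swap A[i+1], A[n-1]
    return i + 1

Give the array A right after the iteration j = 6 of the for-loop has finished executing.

[7, 7, 7, 9, 9, 9, 9, 9, 9, 7]

pivot=7, i=-1
j=0: 7≤7, i=0, swap(0,0) ⇒ [7, 9, 9, 9, 7, 7, 9, 9, 9, 7]
j=1: 9>7, skip
j=2: 9>7, skip
j=3: 9>7, skip
j=4: 7≤7, i=1, swap(1,4) ⇒ [7, 7, 9, 9, 9, 7, 9, 9, 9, 7]
j=5: 7≤7, i=2, swap(2,5) ⇒ [7, 7, 7, 9, 9, 9, 9, 9, 9, 7]
j=6: 9>7, skip
(after j=6) A = [7, 7, 7, 9, 9, 9, 9, 9, 9, 7]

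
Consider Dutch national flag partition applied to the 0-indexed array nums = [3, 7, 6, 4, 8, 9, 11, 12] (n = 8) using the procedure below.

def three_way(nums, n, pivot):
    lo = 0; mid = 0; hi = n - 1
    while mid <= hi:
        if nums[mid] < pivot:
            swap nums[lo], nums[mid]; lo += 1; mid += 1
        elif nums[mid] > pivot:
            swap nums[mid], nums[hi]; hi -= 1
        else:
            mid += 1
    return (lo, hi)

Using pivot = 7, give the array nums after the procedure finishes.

[3, 6, 4, 7, 9, 11, 12, 8]

pivot = 7; lo=0, mid=0, hi=7
nums[mid]=3<7: swap nums[0],nums[0]; lo=1,mid=1 → [3, 7, 6, 4, 8, 9, 11, 12]
nums[mid]=7=7: mid=2
nums[mid]=6<7: swap nums[1],nums[2]; lo=2,mid=3 → [3, 6, 7, 4, 8, 9, 11, 12]
nums[mid]=4<7: swap nums[2],nums[3]; lo=3,mid=4 → [3, 6, 4, 7, 8, 9, 11, 12]
nums[mid]=8>7: swap nums[4],nums[7]; hi=6 → [3, 6, 4, 7, 12, 9, 11, 8]
nums[mid]=12>7: swap nums[4],nums[6]; hi=5 → [3, 6, 4, 7, 11, 9, 12, 8]
nums[mid]=11>7: swap nums[4],nums[5]; hi=4 → [3, 6, 4, 7, 9, 11, 12, 8]
nums[mid]=9>7: swap nums[4],nums[4]; hi=3 → [3, 6, 4, 7, 9, 11, 12, 8]
end: lo=3, hi=3; nums = [3, 6, 4, 7, 9, 11, 12, 8]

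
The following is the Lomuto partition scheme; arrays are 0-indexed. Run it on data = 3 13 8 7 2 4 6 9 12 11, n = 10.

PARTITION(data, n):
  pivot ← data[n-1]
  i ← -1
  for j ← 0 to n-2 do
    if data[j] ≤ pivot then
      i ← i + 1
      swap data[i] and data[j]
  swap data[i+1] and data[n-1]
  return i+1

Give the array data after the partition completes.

pivot = data[9] = 11; i = -1
j=0: data[0]=3 ≤ 11 → i=0, swap data[0],data[0] (no change) → 3 13 8 7 2 4 6 9 12 11
j=1: data[1]=13 > 11 → no swap
j=2: data[2]=8 ≤ 11 → i=1, swap data[1],data[2] → 3 8 13 7 2 4 6 9 12 11
j=3: data[3]=7 ≤ 11 → i=2, swap data[2],data[3] → 3 8 7 13 2 4 6 9 12 11
j=4: data[4]=2 ≤ 11 → i=3, swap data[3],data[4] → 3 8 7 2 13 4 6 9 12 11
j=5: data[5]=4 ≤ 11 → i=4, swap data[4],data[5] → 3 8 7 2 4 13 6 9 12 11
j=6: data[6]=6 ≤ 11 → i=5, swap data[5],data[6] → 3 8 7 2 4 6 13 9 12 11
j=7: data[7]=9 ≤ 11 → i=6, swap data[6],data[7] → 3 8 7 2 4 6 9 13 12 11
j=8: data[8]=12 > 11 → no swap
final swap data[7],data[9] → 3 8 7 2 4 6 9 11 12 13; return 7

3 8 7 2 4 6 9 11 12 13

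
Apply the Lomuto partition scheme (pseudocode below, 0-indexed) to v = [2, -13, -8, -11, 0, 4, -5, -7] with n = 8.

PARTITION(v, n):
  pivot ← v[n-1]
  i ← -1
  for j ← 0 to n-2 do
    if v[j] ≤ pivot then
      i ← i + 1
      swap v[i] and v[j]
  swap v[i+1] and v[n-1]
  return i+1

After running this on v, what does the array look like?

[-13, -8, -11, -7, 0, 4, -5, 2]

pivot = v[7] = -7; i = -1
j=0: v[0]=2 > -7 → no swap
j=1: v[1]=-13 ≤ -7 → i=0, swap v[0],v[1] → [-13, 2, -8, -11, 0, 4, -5, -7]
j=2: v[2]=-8 ≤ -7 → i=1, swap v[1],v[2] → [-13, -8, 2, -11, 0, 4, -5, -7]
j=3: v[3]=-11 ≤ -7 → i=2, swap v[2],v[3] → [-13, -8, -11, 2, 0, 4, -5, -7]
j=4: v[4]=0 > -7 → no swap
j=5: v[5]=4 > -7 → no swap
j=6: v[6]=-5 > -7 → no swap
final swap v[3],v[7] → [-13, -8, -11, -7, 0, 4, -5, 2]; return 3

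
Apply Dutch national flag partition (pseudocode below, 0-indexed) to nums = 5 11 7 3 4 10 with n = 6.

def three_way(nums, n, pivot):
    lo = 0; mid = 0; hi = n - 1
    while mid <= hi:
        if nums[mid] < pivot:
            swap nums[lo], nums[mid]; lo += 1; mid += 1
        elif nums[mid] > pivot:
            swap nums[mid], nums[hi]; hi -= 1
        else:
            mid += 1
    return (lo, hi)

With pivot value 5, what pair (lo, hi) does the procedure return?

(2, 2)

lo=0 mid=0 hi=5
5=5: mid=1
11>5: swap(1,5), hi=4 ⇒ 5 10 7 3 4 11
10>5: swap(1,4), hi=3 ⇒ 5 4 7 3 10 11
4<5: swap(0,1), lo=1 mid=2 ⇒ 4 5 7 3 10 11
7>5: swap(2,3), hi=2 ⇒ 4 5 3 7 10 11
3<5: swap(1,2), lo=2 mid=3 ⇒ 4 3 5 7 10 11
done. lo=2 hi=2; nums=4 3 5 7 10 11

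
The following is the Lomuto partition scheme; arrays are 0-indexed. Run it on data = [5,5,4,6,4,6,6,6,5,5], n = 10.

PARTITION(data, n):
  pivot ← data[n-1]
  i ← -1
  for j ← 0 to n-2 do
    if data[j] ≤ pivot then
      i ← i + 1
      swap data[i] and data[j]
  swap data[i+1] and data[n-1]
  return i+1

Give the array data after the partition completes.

pivot=5, i=-1
j=0: 5≤5, i=0, swap(0,0) ⇒ [5,5,4,6,4,6,6,6,5,5]
j=1: 5≤5, i=1, swap(1,1) ⇒ [5,5,4,6,4,6,6,6,5,5]
j=2: 4≤5, i=2, swap(2,2) ⇒ [5,5,4,6,4,6,6,6,5,5]
j=3: 6>5, skip
j=4: 4≤5, i=3, swap(3,4) ⇒ [5,5,4,4,6,6,6,6,5,5]
j=5: 6>5, skip
j=6: 6>5, skip
j=7: 6>5, skip
j=8: 5≤5, i=4, swap(4,8) ⇒ [5,5,4,4,5,6,6,6,6,5]
swap(5,9) ⇒ [5,5,4,4,5,5,6,6,6,6]; return 5

[5,5,4,4,5,5,6,6,6,6]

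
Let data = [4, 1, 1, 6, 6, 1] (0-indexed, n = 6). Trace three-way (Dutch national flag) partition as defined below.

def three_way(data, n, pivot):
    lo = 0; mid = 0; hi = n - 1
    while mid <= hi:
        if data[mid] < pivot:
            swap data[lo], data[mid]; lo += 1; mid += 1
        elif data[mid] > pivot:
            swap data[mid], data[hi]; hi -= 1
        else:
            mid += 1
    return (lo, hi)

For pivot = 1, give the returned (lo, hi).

(0, 2)

pivot = 1; lo=0, mid=0, hi=5
data[mid]=4>1: swap data[0],data[5]; hi=4 → [1, 1, 1, 6, 6, 4]
data[mid]=1=1: mid=1
data[mid]=1=1: mid=2
data[mid]=1=1: mid=3
data[mid]=6>1: swap data[3],data[4]; hi=3 → [1, 1, 1, 6, 6, 4]
data[mid]=6>1: swap data[3],data[3]; hi=2 → [1, 1, 1, 6, 6, 4]
end: lo=0, hi=2; data = [1, 1, 1, 6, 6, 4]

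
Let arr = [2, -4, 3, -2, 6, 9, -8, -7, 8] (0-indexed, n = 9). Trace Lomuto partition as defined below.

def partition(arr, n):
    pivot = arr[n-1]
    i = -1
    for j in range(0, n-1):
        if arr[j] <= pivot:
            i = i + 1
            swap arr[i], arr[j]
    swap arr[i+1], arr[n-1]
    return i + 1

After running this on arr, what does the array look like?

pivot=8, i=-1
j=0: 2≤8, i=0, swap(0,0) ⇒ [2, -4, 3, -2, 6, 9, -8, -7, 8]
j=1: -4≤8, i=1, swap(1,1) ⇒ [2, -4, 3, -2, 6, 9, -8, -7, 8]
j=2: 3≤8, i=2, swap(2,2) ⇒ [2, -4, 3, -2, 6, 9, -8, -7, 8]
j=3: -2≤8, i=3, swap(3,3) ⇒ [2, -4, 3, -2, 6, 9, -8, -7, 8]
j=4: 6≤8, i=4, swap(4,4) ⇒ [2, -4, 3, -2, 6, 9, -8, -7, 8]
j=5: 9>8, skip
j=6: -8≤8, i=5, swap(5,6) ⇒ [2, -4, 3, -2, 6, -8, 9, -7, 8]
j=7: -7≤8, i=6, swap(6,7) ⇒ [2, -4, 3, -2, 6, -8, -7, 9, 8]
swap(7,8) ⇒ [2, -4, 3, -2, 6, -8, -7, 8, 9]; return 7

[2, -4, 3, -2, 6, -8, -7, 8, 9]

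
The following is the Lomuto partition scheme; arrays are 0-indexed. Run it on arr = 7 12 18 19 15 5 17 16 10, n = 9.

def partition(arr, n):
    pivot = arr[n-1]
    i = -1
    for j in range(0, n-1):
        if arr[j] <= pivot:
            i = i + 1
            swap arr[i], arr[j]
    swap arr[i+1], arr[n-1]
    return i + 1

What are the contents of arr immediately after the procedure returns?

7 5 10 19 15 12 17 16 18

pivot = arr[8] = 10; i = -1
j=0: arr[0]=7 ≤ 10 → i=0, swap arr[0],arr[0] (no change) → 7 12 18 19 15 5 17 16 10
j=1: arr[1]=12 > 10 → no swap
j=2: arr[2]=18 > 10 → no swap
j=3: arr[3]=19 > 10 → no swap
j=4: arr[4]=15 > 10 → no swap
j=5: arr[5]=5 ≤ 10 → i=1, swap arr[1],arr[5] → 7 5 18 19 15 12 17 16 10
j=6: arr[6]=17 > 10 → no swap
j=7: arr[7]=16 > 10 → no swap
final swap arr[2],arr[8] → 7 5 10 19 15 12 17 16 18; return 2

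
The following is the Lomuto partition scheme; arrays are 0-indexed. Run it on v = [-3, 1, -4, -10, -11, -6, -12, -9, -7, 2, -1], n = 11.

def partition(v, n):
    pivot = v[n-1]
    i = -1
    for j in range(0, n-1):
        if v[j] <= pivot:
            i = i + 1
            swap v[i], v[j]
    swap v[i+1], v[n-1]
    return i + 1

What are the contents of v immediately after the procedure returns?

pivot = v[10] = -1; i = -1
j=0: v[0]=-3 ≤ -1 → i=0, swap v[0],v[0] (no change) → [-3, 1, -4, -10, -11, -6, -12, -9, -7, 2, -1]
j=1: v[1]=1 > -1 → no swap
j=2: v[2]=-4 ≤ -1 → i=1, swap v[1],v[2] → [-3, -4, 1, -10, -11, -6, -12, -9, -7, 2, -1]
j=3: v[3]=-10 ≤ -1 → i=2, swap v[2],v[3] → [-3, -4, -10, 1, -11, -6, -12, -9, -7, 2, -1]
j=4: v[4]=-11 ≤ -1 → i=3, swap v[3],v[4] → [-3, -4, -10, -11, 1, -6, -12, -9, -7, 2, -1]
j=5: v[5]=-6 ≤ -1 → i=4, swap v[4],v[5] → [-3, -4, -10, -11, -6, 1, -12, -9, -7, 2, -1]
j=6: v[6]=-12 ≤ -1 → i=5, swap v[5],v[6] → [-3, -4, -10, -11, -6, -12, 1, -9, -7, 2, -1]
j=7: v[7]=-9 ≤ -1 → i=6, swap v[6],v[7] → [-3, -4, -10, -11, -6, -12, -9, 1, -7, 2, -1]
j=8: v[8]=-7 ≤ -1 → i=7, swap v[7],v[8] → [-3, -4, -10, -11, -6, -12, -9, -7, 1, 2, -1]
j=9: v[9]=2 > -1 → no swap
final swap v[8],v[10] → [-3, -4, -10, -11, -6, -12, -9, -7, -1, 2, 1]; return 8

[-3, -4, -10, -11, -6, -12, -9, -7, -1, 2, 1]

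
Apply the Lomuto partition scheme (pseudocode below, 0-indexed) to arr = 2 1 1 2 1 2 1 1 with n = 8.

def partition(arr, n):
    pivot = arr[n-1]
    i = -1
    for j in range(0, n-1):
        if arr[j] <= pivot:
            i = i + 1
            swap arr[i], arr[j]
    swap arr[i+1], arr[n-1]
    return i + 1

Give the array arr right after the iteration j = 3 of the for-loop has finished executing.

pivot = arr[7] = 1; i = -1
j=0: arr[0]=2 > 1 → no swap
j=1: arr[1]=1 ≤ 1 → i=0, swap arr[0],arr[1] → 1 2 1 2 1 2 1 1
j=2: arr[2]=1 ≤ 1 → i=1, swap arr[1],arr[2] → 1 1 2 2 1 2 1 1
j=3: arr[3]=2 > 1 → no swap
(after j=3) arr = 1 1 2 2 1 2 1 1

1 1 2 2 1 2 1 1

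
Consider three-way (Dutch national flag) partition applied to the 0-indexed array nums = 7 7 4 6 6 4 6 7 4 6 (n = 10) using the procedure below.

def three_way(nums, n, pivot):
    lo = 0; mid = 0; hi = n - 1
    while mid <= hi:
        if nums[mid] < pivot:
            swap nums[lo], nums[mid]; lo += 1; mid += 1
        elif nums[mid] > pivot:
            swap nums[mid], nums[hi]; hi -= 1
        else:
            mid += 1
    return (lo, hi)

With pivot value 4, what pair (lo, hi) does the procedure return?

(0, 2)

pivot = 4; lo=0, mid=0, hi=9
nums[mid]=7>4: swap nums[0],nums[9]; hi=8 → 6 7 4 6 6 4 6 7 4 7
nums[mid]=6>4: swap nums[0],nums[8]; hi=7 → 4 7 4 6 6 4 6 7 6 7
nums[mid]=4=4: mid=1
nums[mid]=7>4: swap nums[1],nums[7]; hi=6 → 4 7 4 6 6 4 6 7 6 7
nums[mid]=7>4: swap nums[1],nums[6]; hi=5 → 4 6 4 6 6 4 7 7 6 7
nums[mid]=6>4: swap nums[1],nums[5]; hi=4 → 4 4 4 6 6 6 7 7 6 7
nums[mid]=4=4: mid=2
nums[mid]=4=4: mid=3
nums[mid]=6>4: swap nums[3],nums[4]; hi=3 → 4 4 4 6 6 6 7 7 6 7
nums[mid]=6>4: swap nums[3],nums[3]; hi=2 → 4 4 4 6 6 6 7 7 6 7
end: lo=0, hi=2; nums = 4 4 4 6 6 6 7 7 6 7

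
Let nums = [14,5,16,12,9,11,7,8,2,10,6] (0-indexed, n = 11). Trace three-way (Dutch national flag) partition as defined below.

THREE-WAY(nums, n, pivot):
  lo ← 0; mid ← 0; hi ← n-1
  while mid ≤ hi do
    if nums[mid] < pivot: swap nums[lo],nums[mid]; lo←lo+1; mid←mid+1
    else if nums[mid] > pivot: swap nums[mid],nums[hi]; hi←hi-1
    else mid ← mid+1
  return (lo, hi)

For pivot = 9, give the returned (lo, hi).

(5, 5)

pivot = 9; lo=0, mid=0, hi=10
nums[mid]=14>9: swap nums[0],nums[10]; hi=9 → [6,5,16,12,9,11,7,8,2,10,14]
nums[mid]=6<9: swap nums[0],nums[0]; lo=1,mid=1 → [6,5,16,12,9,11,7,8,2,10,14]
nums[mid]=5<9: swap nums[1],nums[1]; lo=2,mid=2 → [6,5,16,12,9,11,7,8,2,10,14]
nums[mid]=16>9: swap nums[2],nums[9]; hi=8 → [6,5,10,12,9,11,7,8,2,16,14]
nums[mid]=10>9: swap nums[2],nums[8]; hi=7 → [6,5,2,12,9,11,7,8,10,16,14]
nums[mid]=2<9: swap nums[2],nums[2]; lo=3,mid=3 → [6,5,2,12,9,11,7,8,10,16,14]
nums[mid]=12>9: swap nums[3],nums[7]; hi=6 → [6,5,2,8,9,11,7,12,10,16,14]
nums[mid]=8<9: swap nums[3],nums[3]; lo=4,mid=4 → [6,5,2,8,9,11,7,12,10,16,14]
nums[mid]=9=9: mid=5
nums[mid]=11>9: swap nums[5],nums[6]; hi=5 → [6,5,2,8,9,7,11,12,10,16,14]
nums[mid]=7<9: swap nums[4],nums[5]; lo=5,mid=6 → [6,5,2,8,7,9,11,12,10,16,14]
end: lo=5, hi=5; nums = [6,5,2,8,7,9,11,12,10,16,14]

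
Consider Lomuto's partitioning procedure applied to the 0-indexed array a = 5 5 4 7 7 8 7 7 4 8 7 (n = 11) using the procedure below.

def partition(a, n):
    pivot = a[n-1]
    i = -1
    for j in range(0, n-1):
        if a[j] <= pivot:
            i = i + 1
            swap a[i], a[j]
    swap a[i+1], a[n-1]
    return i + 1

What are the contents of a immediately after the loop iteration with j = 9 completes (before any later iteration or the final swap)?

pivot=7, i=-1
j=0: 5≤7, i=0, swap(0,0) ⇒ 5 5 4 7 7 8 7 7 4 8 7
j=1: 5≤7, i=1, swap(1,1) ⇒ 5 5 4 7 7 8 7 7 4 8 7
j=2: 4≤7, i=2, swap(2,2) ⇒ 5 5 4 7 7 8 7 7 4 8 7
j=3: 7≤7, i=3, swap(3,3) ⇒ 5 5 4 7 7 8 7 7 4 8 7
j=4: 7≤7, i=4, swap(4,4) ⇒ 5 5 4 7 7 8 7 7 4 8 7
j=5: 8>7, skip
j=6: 7≤7, i=5, swap(5,6) ⇒ 5 5 4 7 7 7 8 7 4 8 7
j=7: 7≤7, i=6, swap(6,7) ⇒ 5 5 4 7 7 7 7 8 4 8 7
j=8: 4≤7, i=7, swap(7,8) ⇒ 5 5 4 7 7 7 7 4 8 8 7
j=9: 8>7, skip
(after j=9) a = 5 5 4 7 7 7 7 4 8 8 7

5 5 4 7 7 7 7 4 8 8 7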